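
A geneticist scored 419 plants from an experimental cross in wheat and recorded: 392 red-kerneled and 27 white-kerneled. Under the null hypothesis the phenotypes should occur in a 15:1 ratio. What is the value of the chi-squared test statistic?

Under the 15:1 hypothesis (Σ ratio = 16, N = 419):
  red-kerneled: 419 × 15/16 = 392.8125
  white-kerneled: 419 × 1/16 = 26.1875
χ² = Σ (O − E)² / E
  red-kerneled: (392 − 392.8125)² / 392.8125 = 0.0017
  white-kerneled: (27 − 26.1875)² / 26.1875 = 0.0252
χ² = 0.0017 + 0.0252 = 0.0269 ≈ 0.027

0.027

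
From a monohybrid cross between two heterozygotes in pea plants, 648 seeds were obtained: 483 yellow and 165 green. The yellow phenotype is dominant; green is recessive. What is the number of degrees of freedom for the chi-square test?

For a monohybrid cross between heterozygotes with complete dominance, the expected phenotypic ratio is 3:1.
A goodness-of-fit test with 2 phenotype classes has df = 2 − 1 = 1.

1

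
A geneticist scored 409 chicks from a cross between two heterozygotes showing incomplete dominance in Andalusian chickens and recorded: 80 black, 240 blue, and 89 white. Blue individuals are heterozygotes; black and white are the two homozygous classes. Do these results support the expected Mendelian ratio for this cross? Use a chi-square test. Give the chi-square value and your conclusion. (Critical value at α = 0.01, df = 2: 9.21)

With incomplete dominance, a heterozygote × heterozygote cross gives a 1:2:1 phenotypic ratio.
Expected counts for N = 409 under a 1:2:1 ratio (total parts = 4):
  black: 409 × 1/4 = 102.25
  blue: 409 × 2/4 = 204.5
  white: 409 × 1/4 = 102.25
χ² = Σ (O − E)² / E
  black: (80 − 102.25)² / 102.25 = 4.8417
  blue: (240 − 204.5)² / 204.5 = 6.1626
  white: (89 − 102.25)² / 102.25 = 1.7170
χ² = 4.8417 + 6.1626 + 1.7170 = 12.7213 ≈ 12.721
Degrees of freedom = 3 − 1 = 2; critical value at α = 0.01 is 9.21.
Since 12.721 > 9.21, we reject the null hypothesis — the data do not fit the 1:2:1 ratio.

12.721; not consistent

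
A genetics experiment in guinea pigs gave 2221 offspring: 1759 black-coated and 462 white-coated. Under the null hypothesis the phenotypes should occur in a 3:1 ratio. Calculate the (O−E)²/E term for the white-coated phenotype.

The 3:1 ratio has 4 parts, so with N = 2221 the expected counts are:
  black-coated: 2221 × 3/4 = 1665.75
  white-coated: 2221 × 1/4 = 555.25
Contribution of white-coated: (462 − 555.25)² / 555.25 = 15.6606

15.661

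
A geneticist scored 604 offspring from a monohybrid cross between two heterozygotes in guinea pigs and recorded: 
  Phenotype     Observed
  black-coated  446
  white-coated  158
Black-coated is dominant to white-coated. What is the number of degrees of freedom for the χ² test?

1

For a monohybrid cross between heterozygotes with complete dominance, the expected phenotypic ratio is 3:1.
A goodness-of-fit test with 2 phenotype classes has df = 2 − 1 = 1.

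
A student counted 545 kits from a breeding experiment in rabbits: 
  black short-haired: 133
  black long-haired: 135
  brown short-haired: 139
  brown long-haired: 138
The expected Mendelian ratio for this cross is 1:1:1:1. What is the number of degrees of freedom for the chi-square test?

3

A goodness-of-fit test with 4 phenotype classes has df = 4 − 1 = 3.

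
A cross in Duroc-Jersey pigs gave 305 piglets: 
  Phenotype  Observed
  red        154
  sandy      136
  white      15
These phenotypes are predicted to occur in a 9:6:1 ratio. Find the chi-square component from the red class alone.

1.798

The 9:6:1 ratio has 16 parts, so with N = 305 the expected counts are:
  red: 305 × 9/16 = 171.5625
  sandy: 305 × 6/16 = 114.375
  white: 305 × 1/16 = 19.0625
Contribution of red: (154 − 171.5625)² / 171.5625 = 1.7978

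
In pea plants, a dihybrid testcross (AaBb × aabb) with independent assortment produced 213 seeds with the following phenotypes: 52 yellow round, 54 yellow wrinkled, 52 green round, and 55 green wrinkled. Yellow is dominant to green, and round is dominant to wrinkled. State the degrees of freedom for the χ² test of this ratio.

3

A dihybrid testcross with independent assortment gives a 1:1:1:1 ratio.
A goodness-of-fit test with 4 phenotype classes has df = 4 − 1 = 3.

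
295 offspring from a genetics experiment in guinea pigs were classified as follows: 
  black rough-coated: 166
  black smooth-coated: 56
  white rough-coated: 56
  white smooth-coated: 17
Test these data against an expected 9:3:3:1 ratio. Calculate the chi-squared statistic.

Expected counts for N = 295 under a 9:3:3:1 ratio (total parts = 16):
  black rough-coated: 295 × 9/16 = 165.9375
  black smooth-coated: 295 × 3/16 = 55.3125
  white rough-coated: 295 × 3/16 = 55.3125
  white smooth-coated: 295 × 1/16 = 18.4375
χ² = Σ (O − E)² / E
  black rough-coated: (166 − 165.9375)² / 165.9375 = 0.0000
  black smooth-coated: (56 − 55.3125)² / 55.3125 = 0.0085
  white rough-coated: (56 − 55.3125)² / 55.3125 = 0.0085
  white smooth-coated: (17 − 18.4375)² / 18.4375 = 0.1121
χ² = 0.0000 + 0.0085 + 0.0085 + 0.1121 = 0.1291 ≈ 0.129

0.129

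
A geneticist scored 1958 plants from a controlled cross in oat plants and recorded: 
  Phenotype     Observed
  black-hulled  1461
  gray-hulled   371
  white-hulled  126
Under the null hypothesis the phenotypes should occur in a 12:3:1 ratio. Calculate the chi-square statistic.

0.187

The 12:3:1 ratio has 16 parts, so with N = 1958 the expected counts are:
  black-hulled: 1958 × 12/16 = 1468.5
  gray-hulled: 1958 × 3/16 = 367.125
  white-hulled: 1958 × 1/16 = 122.375
χ² = Σ (O − E)² / E
  black-hulled: (1461 − 1468.5)² / 1468.5 = 0.0383
  gray-hulled: (371 − 367.125)² / 367.125 = 0.0409
  white-hulled: (126 − 122.375)² / 122.375 = 0.1074
χ² = 0.0383 + 0.0409 + 0.1074 = 0.1866 ≈ 0.187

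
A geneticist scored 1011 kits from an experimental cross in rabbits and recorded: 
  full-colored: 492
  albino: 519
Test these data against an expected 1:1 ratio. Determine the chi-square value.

0.721

Expected counts for N = 1011 under a 1:1 ratio (total parts = 2):
  full-colored: 1011 × 1/2 = 505.5
  albino: 1011 × 1/2 = 505.5
χ² = Σ (O − E)² / E
  full-colored: (492 − 505.5)² / 505.5 = 0.3605
  albino: (519 − 505.5)² / 505.5 = 0.3605
χ² = 0.3605 + 0.3605 = 0.721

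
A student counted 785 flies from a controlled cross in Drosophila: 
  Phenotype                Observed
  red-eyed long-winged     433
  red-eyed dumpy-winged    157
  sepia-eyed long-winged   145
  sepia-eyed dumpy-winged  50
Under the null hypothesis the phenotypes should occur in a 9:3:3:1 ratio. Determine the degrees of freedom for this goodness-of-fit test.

A goodness-of-fit test with 4 phenotype classes has df = 4 − 1 = 3.

3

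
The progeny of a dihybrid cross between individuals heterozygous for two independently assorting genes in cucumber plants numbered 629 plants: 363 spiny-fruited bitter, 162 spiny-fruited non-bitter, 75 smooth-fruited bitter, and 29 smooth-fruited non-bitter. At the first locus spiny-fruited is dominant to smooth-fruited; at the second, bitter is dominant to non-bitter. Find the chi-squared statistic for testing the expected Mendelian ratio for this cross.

A dihybrid F₂ with independent assortment and complete dominance at both loci gives a 9:3:3:1 phenotypic ratio.
Total ratio parts = 16. Expected numbers out of 629:
  spiny-fruited bitter: 629 × 9/16 = 353.8125
  spiny-fruited non-bitter: 629 × 3/16 = 117.9375
  smooth-fruited bitter: 629 × 3/16 = 117.9375
  smooth-fruited non-bitter: 629 × 1/16 = 39.3125
χ² = Σ (O − E)² / E
  spiny-fruited bitter: (363 − 353.8125)² / 353.8125 = 0.2386
  spiny-fruited non-bitter: (162 − 117.9375)² / 117.9375 = 16.4621
  smooth-fruited bitter: (75 − 117.9375)² / 117.9375 = 15.6323
  smooth-fruited non-bitter: (29 − 39.3125)² / 39.3125 = 2.7052
χ² = 0.2386 + 16.4621 + 15.6323 + 2.7052 = 35.0382 ≈ 35.038

35.038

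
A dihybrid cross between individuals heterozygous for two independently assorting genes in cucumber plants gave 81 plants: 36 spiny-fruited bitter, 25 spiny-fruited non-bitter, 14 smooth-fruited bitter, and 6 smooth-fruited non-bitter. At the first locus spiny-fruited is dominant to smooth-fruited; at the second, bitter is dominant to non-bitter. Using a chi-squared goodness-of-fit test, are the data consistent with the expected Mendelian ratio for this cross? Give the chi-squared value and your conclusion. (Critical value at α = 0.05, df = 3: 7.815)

A dihybrid F₂ with independent assortment and complete dominance at both loci gives a 9:3:3:1 phenotypic ratio.
Expected counts for N = 81 under a 9:3:3:1 ratio (total parts = 16):
  spiny-fruited bitter: 81 × 9/16 = 45.5625
  spiny-fruited non-bitter: 81 × 3/16 = 15.1875
  smooth-fruited bitter: 81 × 3/16 = 15.1875
  smooth-fruited non-bitter: 81 × 1/16 = 5.0625
χ² = Σ (O − E)² / E
  spiny-fruited bitter: (36 − 45.5625)² / 45.5625 = 2.0069
  spiny-fruited non-bitter: (25 − 15.1875)² / 15.1875 = 6.3398
  smooth-fruited bitter: (14 − 15.1875)² / 15.1875 = 0.0928
  smooth-fruited non-bitter: (6 − 5.0625)² / 5.0625 = 0.1736
χ² = 2.0069 + 6.3398 + 0.0928 + 0.1736 = 8.6131 ≈ 8.613
Degrees of freedom = 4 − 1 = 3; critical value at α = 0.05 is 7.815.
Since 8.613 > 7.815, we reject the null hypothesis — the data do not fit the 9:3:3:1 ratio.

8.613; not consistent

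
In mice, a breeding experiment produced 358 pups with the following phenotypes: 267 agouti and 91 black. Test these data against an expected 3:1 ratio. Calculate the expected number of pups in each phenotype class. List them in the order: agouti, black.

Total ratio parts = 4. Expected numbers out of 358:
  agouti: 358 × 3/4 = 268.5
  black: 358 × 1/4 = 89.5

268.5, 89.5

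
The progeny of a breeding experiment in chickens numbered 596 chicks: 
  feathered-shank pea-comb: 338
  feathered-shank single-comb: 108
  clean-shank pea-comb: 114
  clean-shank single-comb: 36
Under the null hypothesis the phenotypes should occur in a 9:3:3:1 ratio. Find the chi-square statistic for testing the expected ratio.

Total ratio parts = 16. Expected numbers out of 596:
  feathered-shank pea-comb: 596 × 9/16 = 335.25
  feathered-shank single-comb: 596 × 3/16 = 111.75
  clean-shank pea-comb: 596 × 3/16 = 111.75
  clean-shank single-comb: 596 × 1/16 = 37.25
χ² = Σ (O − E)² / E
  feathered-shank pea-comb: (338 − 335.25)² / 335.25 = 0.0226
  feathered-shank single-comb: (108 − 111.75)² / 111.75 = 0.1258
  clean-shank pea-comb: (114 − 111.75)² / 111.75 = 0.0453
  clean-shank single-comb: (36 − 37.25)² / 37.25 = 0.0419
χ² = 0.0226 + 0.1258 + 0.0453 + 0.0419 = 0.2356 ≈ 0.236

0.236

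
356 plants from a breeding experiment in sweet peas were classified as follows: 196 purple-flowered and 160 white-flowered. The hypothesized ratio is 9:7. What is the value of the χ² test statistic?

The 9:7 ratio has 16 parts, so with N = 356 the expected counts are:
  purple-flowered: 356 × 9/16 = 200.25
  white-flowered: 356 × 7/16 = 155.75
χ² = Σ (O − E)² / E
  purple-flowered: (196 − 200.25)² / 200.25 = 0.0902
  white-flowered: (160 − 155.75)² / 155.75 = 0.1160
χ² = 0.0902 + 0.1160 = 0.2062 ≈ 0.206

0.206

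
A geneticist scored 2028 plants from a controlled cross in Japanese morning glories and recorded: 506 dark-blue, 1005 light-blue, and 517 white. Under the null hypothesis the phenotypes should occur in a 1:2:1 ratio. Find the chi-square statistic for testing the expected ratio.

0.279

The 1:2:1 ratio has 4 parts, so with N = 2028 the expected counts are:
  dark-blue: 2028 × 1/4 = 507
  light-blue: 2028 × 2/4 = 1014
  white: 2028 × 1/4 = 507
χ² = Σ (O − E)² / E
  dark-blue: (506 − 507)² / 507 = 0.0020
  light-blue: (1005 − 1014)² / 1014 = 0.0799
  white: (517 − 507)² / 507 = 0.1972
χ² = 0.0020 + 0.0799 + 0.1972 = 0.2791 ≈ 0.279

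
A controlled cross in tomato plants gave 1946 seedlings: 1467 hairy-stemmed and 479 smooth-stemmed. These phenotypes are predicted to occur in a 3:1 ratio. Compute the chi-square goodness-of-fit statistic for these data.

0.154

The 3:1 ratio has 4 parts, so with N = 1946 the expected counts are:
  hairy-stemmed: 1946 × 3/4 = 1459.5
  smooth-stemmed: 1946 × 1/4 = 486.5
χ² = Σ (O − E)² / E
  hairy-stemmed: (1467 − 1459.5)² / 1459.5 = 0.0385
  smooth-stemmed: (479 − 486.5)² / 486.5 = 0.1156
χ² = 0.0385 + 0.1156 = 0.1541 ≈ 0.154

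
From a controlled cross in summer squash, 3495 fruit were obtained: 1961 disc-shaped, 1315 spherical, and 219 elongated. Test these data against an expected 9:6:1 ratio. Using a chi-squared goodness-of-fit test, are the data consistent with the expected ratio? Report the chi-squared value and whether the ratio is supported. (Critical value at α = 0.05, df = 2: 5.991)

0.028; consistent

Under the 9:6:1 hypothesis (Σ ratio = 16, N = 3495):
  disc-shaped: 3495 × 9/16 = 1965.9375
  spherical: 3495 × 6/16 = 1310.625
  elongated: 3495 × 1/16 = 218.4375
χ² = Σ (O − E)² / E
  disc-shaped: (1961 − 1965.9375)² / 1965.9375 = 0.0124
  spherical: (1315 − 1310.625)² / 1310.625 = 0.0146
  elongated: (219 − 218.4375)² / 218.4375 = 0.0014
χ² = 0.0124 + 0.0146 + 0.0014 = 0.0284 ≈ 0.028
Degrees of freedom = 3 − 1 = 2; critical value at α = 0.05 is 5.991.
Since 0.028 < 5.991, we fail to reject the null hypothesis — the data are consistent with the 9:6:1 ratio.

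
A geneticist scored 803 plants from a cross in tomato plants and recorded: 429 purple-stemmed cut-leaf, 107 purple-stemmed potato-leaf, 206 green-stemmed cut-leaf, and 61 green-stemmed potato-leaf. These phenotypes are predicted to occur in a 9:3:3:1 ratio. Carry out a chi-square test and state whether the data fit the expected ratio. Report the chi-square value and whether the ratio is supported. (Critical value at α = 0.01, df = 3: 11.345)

36.485; not consistent

Expected counts for N = 803 under a 9:3:3:1 ratio (total parts = 16):
  purple-stemmed cut-leaf: 803 × 9/16 = 451.6875
  purple-stemmed potato-leaf: 803 × 3/16 = 150.5625
  green-stemmed cut-leaf: 803 × 3/16 = 150.5625
  green-stemmed potato-leaf: 803 × 1/16 = 50.1875
χ² = Σ (O − E)² / E
  purple-stemmed cut-leaf: (429 − 451.6875)² / 451.6875 = 1.1396
  purple-stemmed potato-leaf: (107 − 150.5625)² / 150.5625 = 12.6040
  green-stemmed cut-leaf: (206 − 150.5625)² / 150.5625 = 20.4122
  green-stemmed potato-leaf: (61 − 50.1875)² / 50.1875 = 2.3295
χ² = 1.1396 + 12.6040 + 20.4122 + 2.3295 = 36.4853 ≈ 36.485
Degrees of freedom = 4 − 1 = 3; critical value at α = 0.01 is 11.345.
Since 36.485 > 11.345, we reject the null hypothesis — the data do not fit the 9:3:3:1 ratio.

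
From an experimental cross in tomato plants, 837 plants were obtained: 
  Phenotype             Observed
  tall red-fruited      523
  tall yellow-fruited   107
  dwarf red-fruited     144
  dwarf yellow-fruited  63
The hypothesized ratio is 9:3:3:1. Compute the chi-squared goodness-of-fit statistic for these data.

Total ratio parts = 16. Expected numbers out of 837:
  tall red-fruited: 837 × 9/16 = 470.8125
  tall yellow-fruited: 837 × 3/16 = 156.9375
  dwarf red-fruited: 837 × 3/16 = 156.9375
  dwarf yellow-fruited: 837 × 1/16 = 52.3125
χ² = Σ (O − E)² / E
  tall red-fruited: (523 − 470.8125)² / 470.8125 = 5.7848
  tall yellow-fruited: (107 − 156.9375)² / 156.9375 = 15.8901
  dwarf red-fruited: (144 − 156.9375)² / 156.9375 = 1.0665
  dwarf yellow-fruited: (63 − 52.3125)² / 52.3125 = 2.1835
χ² = 5.7848 + 15.8901 + 1.0665 + 2.1835 = 24.9249 ≈ 24.925

24.925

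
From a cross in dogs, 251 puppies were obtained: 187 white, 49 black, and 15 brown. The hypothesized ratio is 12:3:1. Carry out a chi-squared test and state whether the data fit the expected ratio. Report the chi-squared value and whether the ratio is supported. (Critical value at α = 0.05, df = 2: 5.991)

Total ratio parts = 16. Expected numbers out of 251:
  white: 251 × 12/16 = 188.25
  black: 251 × 3/16 = 47.0625
  brown: 251 × 1/16 = 15.6875
χ² = Σ (O − E)² / E
  white: (187 − 188.25)² / 188.25 = 0.0083
  black: (49 − 47.0625)² / 47.0625 = 0.0798
  brown: (15 − 15.6875)² / 15.6875 = 0.0301
χ² = 0.0083 + 0.0798 + 0.0301 = 0.1182 ≈ 0.118
Degrees of freedom = 3 − 1 = 2; critical value at α = 0.05 is 5.991.
Since 0.118 < 5.991, we fail to reject the null hypothesis — the data are consistent with the 12:3:1 ratio.

0.118; consistent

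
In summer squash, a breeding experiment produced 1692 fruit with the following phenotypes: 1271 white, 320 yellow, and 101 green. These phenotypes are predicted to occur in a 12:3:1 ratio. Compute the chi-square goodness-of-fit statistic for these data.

0.240

Total ratio parts = 16. Expected numbers out of 1692:
  white: 1692 × 12/16 = 1269
  yellow: 1692 × 3/16 = 317.25
  green: 1692 × 1/16 = 105.75
χ² = Σ (O − E)² / E
  white: (1271 − 1269)² / 1269 = 0.0032
  yellow: (320 − 317.25)² / 317.25 = 0.0238
  green: (101 − 105.75)² / 105.75 = 0.2134
χ² = 0.0032 + 0.0238 + 0.2134 = 0.2404 ≈ 0.240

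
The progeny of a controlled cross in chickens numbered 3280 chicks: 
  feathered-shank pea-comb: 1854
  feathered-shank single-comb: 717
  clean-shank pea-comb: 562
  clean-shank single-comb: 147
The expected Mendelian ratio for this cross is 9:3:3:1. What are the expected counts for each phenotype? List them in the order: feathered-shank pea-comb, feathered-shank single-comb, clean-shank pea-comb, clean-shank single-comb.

Total ratio parts = 16. Expected numbers out of 3280:
  feathered-shank pea-comb: 3280 × 9/16 = 1845
  feathered-shank single-comb: 3280 × 3/16 = 615
  clean-shank pea-comb: 3280 × 3/16 = 615
  clean-shank single-comb: 3280 × 1/16 = 205

1845, 615, 615, 205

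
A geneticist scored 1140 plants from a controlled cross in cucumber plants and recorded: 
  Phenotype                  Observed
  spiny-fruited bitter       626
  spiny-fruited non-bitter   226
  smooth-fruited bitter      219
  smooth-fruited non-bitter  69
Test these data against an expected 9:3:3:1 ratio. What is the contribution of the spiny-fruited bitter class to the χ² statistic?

Total ratio parts = 16. Expected numbers out of 1140:
  spiny-fruited bitter: 1140 × 9/16 = 641.25
  spiny-fruited non-bitter: 1140 × 3/16 = 213.75
  smooth-fruited bitter: 1140 × 3/16 = 213.75
  smooth-fruited non-bitter: 1140 × 1/16 = 71.25
Contribution of spiny-fruited bitter: (626 − 641.25)² / 641.25 = 0.3627

0.363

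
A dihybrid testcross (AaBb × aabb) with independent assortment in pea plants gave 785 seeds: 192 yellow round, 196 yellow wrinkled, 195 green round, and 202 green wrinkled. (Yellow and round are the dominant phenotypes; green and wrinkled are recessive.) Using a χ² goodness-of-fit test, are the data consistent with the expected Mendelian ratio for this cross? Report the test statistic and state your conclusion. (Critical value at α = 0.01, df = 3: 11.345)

0.269; consistent

A dihybrid testcross with independent assortment gives a 1:1:1:1 ratio.
Under the 1:1:1:1 hypothesis (Σ ratio = 4, N = 785):
  yellow round: 785 × 1/4 = 196.25
  yellow wrinkled: 785 × 1/4 = 196.25
  green round: 785 × 1/4 = 196.25
  green wrinkled: 785 × 1/4 = 196.25
χ² = Σ (O − E)² / E
  yellow round: (192 − 196.25)² / 196.25 = 0.0920
  yellow wrinkled: (196 − 196.25)² / 196.25 = 0.0003
  green round: (195 − 196.25)² / 196.25 = 0.0080
  green wrinkled: (202 − 196.25)² / 196.25 = 0.1685
χ² = 0.0920 + 0.0003 + 0.0080 + 0.1685 = 0.2688 ≈ 0.269
Degrees of freedom = 4 − 1 = 3; critical value at α = 0.01 is 11.345.
Since 0.269 < 11.345, we fail to reject the null hypothesis — the data are consistent with the 1:1:1:1 ratio.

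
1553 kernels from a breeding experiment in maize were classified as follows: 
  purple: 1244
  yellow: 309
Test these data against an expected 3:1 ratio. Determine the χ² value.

The 3:1 ratio has 4 parts, so with N = 1553 the expected counts are:
  purple: 1553 × 3/4 = 1164.75
  yellow: 1553 × 1/4 = 388.25
χ² = Σ (O − E)² / E
  purple: (1244 − 1164.75)² / 1164.75 = 5.3922
  yellow: (309 − 388.25)² / 388.25 = 16.1766
χ² = 5.3922 + 16.1766 = 21.5688 ≈ 21.569

21.569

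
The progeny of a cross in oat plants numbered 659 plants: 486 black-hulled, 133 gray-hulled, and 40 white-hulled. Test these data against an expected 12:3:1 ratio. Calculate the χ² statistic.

Under the 12:3:1 hypothesis (Σ ratio = 16, N = 659):
  black-hulled: 659 × 12/16 = 494.25
  gray-hulled: 659 × 3/16 = 123.5625
  white-hulled: 659 × 1/16 = 41.1875
χ² = Σ (O − E)² / E
  black-hulled: (486 − 494.25)² / 494.25 = 0.1377
  gray-hulled: (133 − 123.5625)² / 123.5625 = 0.7208
  white-hulled: (40 − 41.1875)² / 41.1875 = 0.0342
χ² = 0.1377 + 0.7208 + 0.0342 = 0.8927 ≈ 0.893

0.893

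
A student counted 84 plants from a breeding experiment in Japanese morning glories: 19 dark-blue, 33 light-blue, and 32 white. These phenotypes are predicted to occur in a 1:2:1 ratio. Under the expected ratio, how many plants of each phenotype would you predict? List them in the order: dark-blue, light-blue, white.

21, 42, 21

Total ratio parts = 4. Expected numbers out of 84:
  dark-blue: 84 × 1/4 = 21
  light-blue: 84 × 2/4 = 42
  white: 84 × 1/4 = 21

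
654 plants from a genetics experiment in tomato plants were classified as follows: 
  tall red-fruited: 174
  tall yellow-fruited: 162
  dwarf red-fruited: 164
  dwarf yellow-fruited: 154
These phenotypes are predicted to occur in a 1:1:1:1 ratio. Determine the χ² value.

The 1:1:1:1 ratio has 4 parts, so with N = 654 the expected counts are:
  tall red-fruited: 654 × 1/4 = 163.5
  tall yellow-fruited: 654 × 1/4 = 163.5
  dwarf red-fruited: 654 × 1/4 = 163.5
  dwarf yellow-fruited: 654 × 1/4 = 163.5
χ² = Σ (O − E)² / E
  tall red-fruited: (174 − 163.5)² / 163.5 = 0.6743
  tall yellow-fruited: (162 − 163.5)² / 163.5 = 0.0138
  dwarf red-fruited: (164 − 163.5)² / 163.5 = 0.0015
  dwarf yellow-fruited: (154 − 163.5)² / 163.5 = 0.5520
χ² = 0.6743 + 0.0138 + 0.0015 + 0.5520 = 1.2416 ≈ 1.242

1.242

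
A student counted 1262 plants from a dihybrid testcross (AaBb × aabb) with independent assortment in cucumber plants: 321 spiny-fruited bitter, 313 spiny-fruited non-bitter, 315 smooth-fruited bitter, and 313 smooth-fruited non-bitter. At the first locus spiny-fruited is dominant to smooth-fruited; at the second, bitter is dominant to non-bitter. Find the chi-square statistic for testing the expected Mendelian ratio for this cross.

A dihybrid testcross with independent assortment gives a 1:1:1:1 ratio.
Under the 1:1:1:1 hypothesis (Σ ratio = 4, N = 1262):
  spiny-fruited bitter: 1262 × 1/4 = 315.5
  spiny-fruited non-bitter: 1262 × 1/4 = 315.5
  smooth-fruited bitter: 1262 × 1/4 = 315.5
  smooth-fruited non-bitter: 1262 × 1/4 = 315.5
χ² = Σ (O − E)² / E
  spiny-fruited bitter: (321 − 315.5)² / 315.5 = 0.0959
  spiny-fruited non-bitter: (313 − 315.5)² / 315.5 = 0.0198
  smooth-fruited bitter: (315 − 315.5)² / 315.5 = 0.0008
  smooth-fruited non-bitter: (313 − 315.5)² / 315.5 = 0.0198
χ² = 0.0959 + 0.0198 + 0.0008 + 0.0198 = 0.1363 ≈ 0.136

0.136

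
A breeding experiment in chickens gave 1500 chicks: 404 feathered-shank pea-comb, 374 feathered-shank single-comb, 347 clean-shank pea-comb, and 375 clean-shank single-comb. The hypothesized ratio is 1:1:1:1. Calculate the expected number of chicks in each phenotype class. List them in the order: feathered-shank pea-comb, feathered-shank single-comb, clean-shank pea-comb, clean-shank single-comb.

375, 375, 375, 375

The 1:1:1:1 ratio has 4 parts, so with N = 1500 the expected counts are:
  feathered-shank pea-comb: 1500 × 1/4 = 375
  feathered-shank single-comb: 1500 × 1/4 = 375
  clean-shank pea-comb: 1500 × 1/4 = 375
  clean-shank single-comb: 1500 × 1/4 = 375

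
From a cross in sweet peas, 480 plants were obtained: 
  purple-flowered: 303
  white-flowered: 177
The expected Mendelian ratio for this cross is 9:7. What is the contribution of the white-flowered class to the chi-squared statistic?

5.186

Expected counts for N = 480 under a 9:7 ratio (total parts = 16):
  purple-flowered: 480 × 9/16 = 270
  white-flowered: 480 × 7/16 = 210
Contribution of white-flowered: (177 − 210)² / 210 = 5.1857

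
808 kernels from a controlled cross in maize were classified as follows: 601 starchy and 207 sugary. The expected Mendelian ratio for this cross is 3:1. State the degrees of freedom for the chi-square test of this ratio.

1

A goodness-of-fit test with 2 phenotype classes has df = 2 − 1 = 1.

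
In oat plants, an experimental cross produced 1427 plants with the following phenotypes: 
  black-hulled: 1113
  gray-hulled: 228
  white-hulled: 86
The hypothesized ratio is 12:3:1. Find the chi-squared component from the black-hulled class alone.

The 12:3:1 ratio has 16 parts, so with N = 1427 the expected counts are:
  black-hulled: 1427 × 12/16 = 1070.25
  gray-hulled: 1427 × 3/16 = 267.5625
  white-hulled: 1427 × 1/16 = 89.1875
Contribution of black-hulled: (1113 − 1070.25)² / 1070.25 = 1.7076

1.708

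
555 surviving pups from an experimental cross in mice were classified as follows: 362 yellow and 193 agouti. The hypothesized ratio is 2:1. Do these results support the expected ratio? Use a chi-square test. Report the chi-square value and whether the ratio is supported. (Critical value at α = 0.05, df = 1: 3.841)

Under the 2:1 hypothesis (Σ ratio = 3, N = 555):
  yellow: 555 × 2/3 = 370
  agouti: 555 × 1/3 = 185
χ² = Σ (O − E)² / E
  yellow: (362 − 370)² / 370 = 0.1730
  agouti: (193 − 185)² / 185 = 0.3459
χ² = 0.1730 + 0.3459 = 0.5189 ≈ 0.519
Degrees of freedom = 2 − 1 = 1; critical value at α = 0.05 is 3.841.
Since 0.519 < 3.841, we fail to reject the null hypothesis — the data are consistent with the 2:1 ratio.

0.519; consistent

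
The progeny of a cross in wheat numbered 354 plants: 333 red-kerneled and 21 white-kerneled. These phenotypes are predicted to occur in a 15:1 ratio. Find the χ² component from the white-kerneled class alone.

Total ratio parts = 16. Expected numbers out of 354:
  red-kerneled: 354 × 15/16 = 331.875
  white-kerneled: 354 × 1/16 = 22.125
Contribution of white-kerneled: (21 − 22.125)² / 22.125 = 0.0572

0.057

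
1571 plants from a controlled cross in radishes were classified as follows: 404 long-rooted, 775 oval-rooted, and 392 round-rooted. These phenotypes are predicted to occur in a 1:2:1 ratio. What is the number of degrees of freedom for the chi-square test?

2

A goodness-of-fit test with 3 phenotype classes has df = 3 − 1 = 2.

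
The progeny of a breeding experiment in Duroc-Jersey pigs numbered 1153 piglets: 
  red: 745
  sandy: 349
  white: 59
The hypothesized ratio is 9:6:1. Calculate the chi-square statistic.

32.785

Expected counts for N = 1153 under a 9:6:1 ratio (total parts = 16):
  red: 1153 × 9/16 = 648.5625
  sandy: 1153 × 6/16 = 432.375
  white: 1153 × 1/16 = 72.0625
χ² = Σ (O − E)² / E
  red: (745 − 648.5625)² / 648.5625 = 14.3397
  sandy: (349 − 432.375)² / 432.375 = 16.0772
  white: (59 − 72.0625)² / 72.0625 = 2.3678
χ² = 14.3397 + 16.0772 + 2.3678 = 32.7847 ≈ 32.785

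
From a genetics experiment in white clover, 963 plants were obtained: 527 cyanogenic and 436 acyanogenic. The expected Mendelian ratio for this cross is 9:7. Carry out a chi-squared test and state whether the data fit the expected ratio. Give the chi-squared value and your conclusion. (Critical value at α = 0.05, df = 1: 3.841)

0.910; consistent

Expected counts for N = 963 under a 9:7 ratio (total parts = 16):
  cyanogenic: 963 × 9/16 = 541.6875
  acyanogenic: 963 × 7/16 = 421.3125
χ² = Σ (O − E)² / E
  cyanogenic: (527 − 541.6875)² / 541.6875 = 0.3982
  acyanogenic: (436 − 421.3125)² / 421.3125 = 0.5120
χ² = 0.3982 + 0.5120 = 0.9102 ≈ 0.910
Degrees of freedom = 2 − 1 = 1; critical value at α = 0.05 is 3.841.
Since 0.910 < 3.841, we fail to reject the null hypothesis — the data are consistent with the 9:7 ratio.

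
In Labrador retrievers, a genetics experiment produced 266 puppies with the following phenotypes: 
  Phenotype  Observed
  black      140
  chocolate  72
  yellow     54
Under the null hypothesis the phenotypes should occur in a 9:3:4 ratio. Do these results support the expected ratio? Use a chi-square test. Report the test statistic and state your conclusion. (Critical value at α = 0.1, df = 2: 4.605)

12.784; not consistent

Under the 9:3:4 hypothesis (Σ ratio = 16, N = 266):
  black: 266 × 9/16 = 149.625
  chocolate: 266 × 3/16 = 49.875
  yellow: 266 × 4/16 = 66.5
χ² = Σ (O − E)² / E
  black: (140 − 149.625)² / 149.625 = 0.6192
  chocolate: (72 − 49.875)² / 49.875 = 9.8148
  yellow: (54 − 66.5)² / 66.5 = 2.3496
χ² = 0.6192 + 9.8148 + 2.3496 = 12.7836 ≈ 12.784
Degrees of freedom = 3 − 1 = 2; critical value at α = 0.1 is 4.605.
Since 12.784 > 4.605, we reject the null hypothesis — the data do not fit the 9:3:4 ratio.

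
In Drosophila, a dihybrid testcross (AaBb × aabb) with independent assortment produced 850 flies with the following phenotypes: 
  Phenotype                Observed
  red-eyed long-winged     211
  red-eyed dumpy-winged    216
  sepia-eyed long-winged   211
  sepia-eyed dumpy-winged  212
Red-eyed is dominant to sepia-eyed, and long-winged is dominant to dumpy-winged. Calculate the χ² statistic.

0.080

A dihybrid testcross with independent assortment gives a 1:1:1:1 ratio.
Expected counts for N = 850 under a 1:1:1:1 ratio (total parts = 4):
  red-eyed long-winged: 850 × 1/4 = 212.5
  red-eyed dumpy-winged: 850 × 1/4 = 212.5
  sepia-eyed long-winged: 850 × 1/4 = 212.5
  sepia-eyed dumpy-winged: 850 × 1/4 = 212.5
χ² = Σ (O − E)² / E
  red-eyed long-winged: (211 − 212.5)² / 212.5 = 0.0106
  red-eyed dumpy-winged: (216 − 212.5)² / 212.5 = 0.0576
  sepia-eyed long-winged: (211 − 212.5)² / 212.5 = 0.0106
  sepia-eyed dumpy-winged: (212 − 212.5)² / 212.5 = 0.0012
χ² = 0.0106 + 0.0576 + 0.0106 + 0.0012 = 0.080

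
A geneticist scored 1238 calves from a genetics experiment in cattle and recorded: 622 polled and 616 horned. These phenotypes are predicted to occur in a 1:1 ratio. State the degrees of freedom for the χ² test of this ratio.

1

A goodness-of-fit test with 2 phenotype classes has df = 2 − 1 = 1.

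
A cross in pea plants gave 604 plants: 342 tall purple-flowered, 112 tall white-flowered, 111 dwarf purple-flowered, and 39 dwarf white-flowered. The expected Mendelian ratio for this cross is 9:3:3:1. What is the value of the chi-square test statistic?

0.115

The 9:3:3:1 ratio has 16 parts, so with N = 604 the expected counts are:
  tall purple-flowered: 604 × 9/16 = 339.75
  tall white-flowered: 604 × 3/16 = 113.25
  dwarf purple-flowered: 604 × 3/16 = 113.25
  dwarf white-flowered: 604 × 1/16 = 37.75
χ² = Σ (O − E)² / E
  tall purple-flowered: (342 − 339.75)² / 339.75 = 0.0149
  tall white-flowered: (112 − 113.25)² / 113.25 = 0.0138
  dwarf purple-flowered: (111 − 113.25)² / 113.25 = 0.0447
  dwarf white-flowered: (39 − 37.75)² / 37.75 = 0.0414
χ² = 0.0149 + 0.0138 + 0.0447 + 0.0414 = 0.1148 ≈ 0.115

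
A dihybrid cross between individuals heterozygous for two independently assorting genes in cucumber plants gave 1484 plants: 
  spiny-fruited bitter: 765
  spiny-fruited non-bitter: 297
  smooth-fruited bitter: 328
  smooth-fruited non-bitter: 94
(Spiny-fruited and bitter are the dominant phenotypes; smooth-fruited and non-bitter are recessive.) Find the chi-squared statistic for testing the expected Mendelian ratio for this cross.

16.004

A dihybrid F₂ with independent assortment and complete dominance at both loci gives a 9:3:3:1 phenotypic ratio.
Expected counts for N = 1484 under a 9:3:3:1 ratio (total parts = 16):
  spiny-fruited bitter: 1484 × 9/16 = 834.75
  spiny-fruited non-bitter: 1484 × 3/16 = 278.25
  smooth-fruited bitter: 1484 × 3/16 = 278.25
  smooth-fruited non-bitter: 1484 × 1/16 = 92.75
χ² = Σ (O − E)² / E
  spiny-fruited bitter: (765 − 834.75)² / 834.75 = 5.8282
  spiny-fruited non-bitter: (297 − 278.25)² / 278.25 = 1.2635
  smooth-fruited bitter: (328 − 278.25)² / 278.25 = 8.8951
  smooth-fruited non-bitter: (94 − 92.75)² / 92.75 = 0.0168
χ² = 5.8282 + 1.2635 + 8.8951 + 0.0168 = 16.0036 ≈ 16.004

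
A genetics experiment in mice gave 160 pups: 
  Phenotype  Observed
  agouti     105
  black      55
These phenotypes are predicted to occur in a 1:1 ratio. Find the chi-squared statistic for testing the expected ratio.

15.625

The 1:1 ratio has 2 parts, so with N = 160 the expected counts are:
  agouti: 160 × 1/2 = 80
  black: 160 × 1/2 = 80
χ² = Σ (O − E)² / E
  agouti: (105 − 80)² / 80 = 7.8125
  black: (55 − 80)² / 80 = 7.8125
χ² = 7.8125 + 7.8125 = 15.625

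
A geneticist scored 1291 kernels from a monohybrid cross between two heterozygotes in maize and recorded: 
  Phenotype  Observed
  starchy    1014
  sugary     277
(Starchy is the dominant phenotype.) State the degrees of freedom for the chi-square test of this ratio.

1

For a monohybrid cross between heterozygotes with complete dominance, the expected phenotypic ratio is 3:1.
A goodness-of-fit test with 2 phenotype classes has df = 2 − 1 = 1.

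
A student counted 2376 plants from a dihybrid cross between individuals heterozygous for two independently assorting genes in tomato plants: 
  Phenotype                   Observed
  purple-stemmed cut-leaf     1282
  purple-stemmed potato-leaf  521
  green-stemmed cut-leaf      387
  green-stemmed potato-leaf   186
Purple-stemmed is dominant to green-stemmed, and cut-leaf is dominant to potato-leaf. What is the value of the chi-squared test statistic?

A dihybrid F₂ with independent assortment and complete dominance at both loci gives a 9:3:3:1 phenotypic ratio.
Under the 9:3:3:1 hypothesis (Σ ratio = 16, N = 2376):
  purple-stemmed cut-leaf: 2376 × 9/16 = 1336.5
  purple-stemmed potato-leaf: 2376 × 3/16 = 445.5
  green-stemmed cut-leaf: 2376 × 3/16 = 445.5
  green-stemmed potato-leaf: 2376 × 1/16 = 148.5
χ² = Σ (O − E)² / E
  purple-stemmed cut-leaf: (1282 − 1336.5)² / 1336.5 = 2.2224
  purple-stemmed potato-leaf: (521 − 445.5)² / 445.5 = 12.7952
  green-stemmed cut-leaf: (387 − 445.5)² / 445.5 = 7.6818
  green-stemmed potato-leaf: (186 − 148.5)² / 148.5 = 9.4697
χ² = 2.2224 + 12.7952 + 7.6818 + 9.4697 = 32.1691 ≈ 32.169

32.169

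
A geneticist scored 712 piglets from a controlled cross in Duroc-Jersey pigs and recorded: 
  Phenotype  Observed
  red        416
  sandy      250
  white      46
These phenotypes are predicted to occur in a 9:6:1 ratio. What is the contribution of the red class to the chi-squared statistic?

The 9:6:1 ratio has 16 parts, so with N = 712 the expected counts are:
  red: 712 × 9/16 = 400.5
  sandy: 712 × 6/16 = 267
  white: 712 × 1/16 = 44.5
Contribution of red: (416 − 400.5)² / 400.5 = 0.5999

0.600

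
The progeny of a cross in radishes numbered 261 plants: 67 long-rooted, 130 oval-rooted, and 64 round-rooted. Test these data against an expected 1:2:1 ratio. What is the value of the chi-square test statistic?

0.073

Total ratio parts = 4. Expected numbers out of 261:
  long-rooted: 261 × 1/4 = 65.25
  oval-rooted: 261 × 2/4 = 130.5
  round-rooted: 261 × 1/4 = 65.25
χ² = Σ (O − E)² / E
  long-rooted: (67 − 65.25)² / 65.25 = 0.0469
  oval-rooted: (130 − 130.5)² / 130.5 = 0.0019
  round-rooted: (64 − 65.25)² / 65.25 = 0.0239
χ² = 0.0469 + 0.0019 + 0.0239 = 0.0727 ≈ 0.073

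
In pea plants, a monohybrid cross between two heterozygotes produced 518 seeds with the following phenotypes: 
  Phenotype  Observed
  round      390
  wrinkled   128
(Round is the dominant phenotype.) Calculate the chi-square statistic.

0.023

For a monohybrid cross between heterozygotes with complete dominance, the expected phenotypic ratio is 3:1.
Under the 3:1 hypothesis (Σ ratio = 4, N = 518):
  round: 518 × 3/4 = 388.5
  wrinkled: 518 × 1/4 = 129.5
χ² = Σ (O − E)² / E
  round: (390 − 388.5)² / 388.5 = 0.0058
  wrinkled: (128 − 129.5)² / 129.5 = 0.0174
χ² = 0.0058 + 0.0174 = 0.0232 ≈ 0.023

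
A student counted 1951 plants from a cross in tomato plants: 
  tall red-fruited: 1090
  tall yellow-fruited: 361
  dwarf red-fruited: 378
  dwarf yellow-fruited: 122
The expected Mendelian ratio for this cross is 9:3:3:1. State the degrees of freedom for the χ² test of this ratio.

3

A goodness-of-fit test with 4 phenotype classes has df = 4 − 1 = 3.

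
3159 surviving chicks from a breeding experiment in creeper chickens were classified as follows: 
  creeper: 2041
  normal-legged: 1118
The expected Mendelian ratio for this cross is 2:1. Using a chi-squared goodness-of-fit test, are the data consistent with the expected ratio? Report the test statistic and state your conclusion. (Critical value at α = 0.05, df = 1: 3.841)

6.019; not consistent

Expected counts for N = 3159 under a 2:1 ratio (total parts = 3):
  creeper: 3159 × 2/3 = 2106
  normal-legged: 3159 × 1/3 = 1053
χ² = Σ (O − E)² / E
  creeper: (2041 − 2106)² / 2106 = 2.0062
  normal-legged: (1118 − 1053)² / 1053 = 4.0123
χ² = 2.0062 + 4.0123 = 6.0185 ≈ 6.019
Degrees of freedom = 2 − 1 = 1; critical value at α = 0.05 is 3.841.
Since 6.019 > 3.841, we reject the null hypothesis — the data do not fit the 2:1 ratio.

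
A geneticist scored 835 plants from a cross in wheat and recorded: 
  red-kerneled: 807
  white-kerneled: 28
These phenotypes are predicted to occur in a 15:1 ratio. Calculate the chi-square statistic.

Total ratio parts = 16. Expected numbers out of 835:
  red-kerneled: 835 × 15/16 = 782.8125
  white-kerneled: 835 × 1/16 = 52.1875
χ² = Σ (O − E)² / E
  red-kerneled: (807 − 782.8125)² / 782.8125 = 0.7474
  white-kerneled: (28 − 52.1875)² / 52.1875 = 11.2103
χ² = 0.7474 + 11.2103 = 11.9577 ≈ 11.958

11.958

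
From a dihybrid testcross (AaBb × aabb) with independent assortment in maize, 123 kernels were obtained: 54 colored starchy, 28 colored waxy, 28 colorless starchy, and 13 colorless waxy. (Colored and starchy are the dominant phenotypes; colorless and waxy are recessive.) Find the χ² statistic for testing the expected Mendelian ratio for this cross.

A dihybrid testcross with independent assortment gives a 1:1:1:1 ratio.
The 1:1:1:1 ratio has 4 parts, so with N = 123 the expected counts are:
  colored starchy: 123 × 1/4 = 30.75
  colored waxy: 123 × 1/4 = 30.75
  colorless starchy: 123 × 1/4 = 30.75
  colorless waxy: 123 × 1/4 = 30.75
χ² = Σ (O − E)² / E
  colored starchy: (54 − 30.75)² / 30.75 = 17.5793
  colored waxy: (28 − 30.75)² / 30.75 = 0.2459
  colorless starchy: (28 − 30.75)² / 30.75 = 0.2459
  colorless waxy: (13 − 30.75)² / 30.75 = 10.2459
χ² = 17.5793 + 0.2459 + 0.2459 + 10.2459 = 28.317

28.317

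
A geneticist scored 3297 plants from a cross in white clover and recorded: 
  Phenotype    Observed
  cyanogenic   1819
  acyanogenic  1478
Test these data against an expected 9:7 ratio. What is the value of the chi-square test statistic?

Total ratio parts = 16. Expected numbers out of 3297:
  cyanogenic: 3297 × 9/16 = 1854.5625
  acyanogenic: 3297 × 7/16 = 1442.4375
χ² = Σ (O − E)² / E
  cyanogenic: (1819 − 1854.5625)² / 1854.5625 = 0.6819
  acyanogenic: (1478 − 1442.4375)² / 1442.4375 = 0.8768
χ² = 0.6819 + 0.8768 = 1.5587 ≈ 1.559

1.559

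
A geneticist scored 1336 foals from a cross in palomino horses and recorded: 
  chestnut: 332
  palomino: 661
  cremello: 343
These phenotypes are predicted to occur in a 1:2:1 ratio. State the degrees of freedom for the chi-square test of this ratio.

A goodness-of-fit test with 3 phenotype classes has df = 3 − 1 = 2.

2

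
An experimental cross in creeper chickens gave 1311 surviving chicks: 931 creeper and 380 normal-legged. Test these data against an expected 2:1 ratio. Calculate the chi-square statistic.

Expected counts for N = 1311 under a 2:1 ratio (total parts = 3):
  creeper: 1311 × 2/3 = 874
  normal-legged: 1311 × 1/3 = 437
χ² = Σ (O − E)² / E
  creeper: (931 − 874)² / 874 = 3.7174
  normal-legged: (380 − 437)² / 437 = 7.4348
χ² = 3.7174 + 7.4348 = 11.1522 ≈ 11.152

11.152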